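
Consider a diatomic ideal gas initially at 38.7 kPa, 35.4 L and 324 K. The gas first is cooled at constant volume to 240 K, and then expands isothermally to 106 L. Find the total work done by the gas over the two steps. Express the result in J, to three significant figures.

Step 1 (isochoric): W = 0 (constant volume).
After step 1: P = 28.67 kPa (V unchanged).
Step 2 (isothermal): W = P₁V₁ ln(V₂/V₁) = (1015) ln(106/35.4) = 1113 J.
W_total = 0 + 1113 = 1113 J.

W_total ≈ 1110 J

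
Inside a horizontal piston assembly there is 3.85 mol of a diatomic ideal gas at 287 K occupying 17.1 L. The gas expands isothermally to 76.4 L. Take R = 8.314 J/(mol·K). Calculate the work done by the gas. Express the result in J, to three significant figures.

W ≈ 13800 J

Isothermal: W = nRT ln(V₂/V₁).
W = (3.85)(8.314)(287) × ln(76.4/17.1)
  = 9187 × 1.497
W_by_gas = 13751 J.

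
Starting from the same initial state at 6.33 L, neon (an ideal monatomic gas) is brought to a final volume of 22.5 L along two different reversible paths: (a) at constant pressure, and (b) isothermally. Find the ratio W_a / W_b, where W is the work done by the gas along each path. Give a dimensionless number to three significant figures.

W_a / W_b ≈ 2.01

Path (a) isobaric: W = P₁(V₂ − V₁) → W_a/(P₁V₁) = 2.555.
Path (b) isothermal: W = P₁V₁ ln(V₂/V₁) → W_b/(P₁V₁) = 1.268.
W_a / W_b = 2.555 / 1.268 = 2.014.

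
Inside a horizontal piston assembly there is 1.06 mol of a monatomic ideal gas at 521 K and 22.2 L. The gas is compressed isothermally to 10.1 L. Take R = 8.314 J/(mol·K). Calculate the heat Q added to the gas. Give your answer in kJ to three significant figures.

Q ≈ -3.62 kJ

Isothermal ⇒ ΔU = 0, so Q = W = nRT ln(V₂/V₁).
Q = (1.06)(8.314)(521) ln(10.1/22.2) = 4591 × -0.7876 = -3616 J.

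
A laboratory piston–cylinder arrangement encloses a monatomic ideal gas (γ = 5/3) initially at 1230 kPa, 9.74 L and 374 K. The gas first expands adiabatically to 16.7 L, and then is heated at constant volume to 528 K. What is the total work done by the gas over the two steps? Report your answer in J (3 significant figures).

W_total ≈ 5430 J

Step 1 (adiabatic): W = (P₁V₁ − P₂V₂)/(γ−1) = (11980 − 8363)/0.667 = 5426 J.
Step 2 (isochoric): W = 0 (constant volume).
W_total = 5426 + 0 = 5426 J.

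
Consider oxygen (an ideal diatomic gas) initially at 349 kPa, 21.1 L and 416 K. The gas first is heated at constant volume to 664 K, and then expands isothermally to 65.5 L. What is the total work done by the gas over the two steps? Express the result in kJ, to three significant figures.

Step 1 (isochoric): W = 0 (constant volume).
After step 1: P = 557.1 kPa (V unchanged).
Step 2 (isothermal): W = P₁V₁ ln(V₂/V₁) = (11754) ln(65.5/21.1) = 13315 J.
W_total = 0 + 13315 = 13315 J.

W_total ≈ 13.3 kJ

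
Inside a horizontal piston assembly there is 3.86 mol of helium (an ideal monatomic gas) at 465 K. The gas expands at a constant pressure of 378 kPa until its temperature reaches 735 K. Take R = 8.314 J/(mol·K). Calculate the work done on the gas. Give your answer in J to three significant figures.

Isobaric: W = P ΔV = nR ΔT.
W = (3.86)(8.314)(735 − 465) = 8665 J.
Work on gas = −W_by = -8665 J.

W ≈ -8660 J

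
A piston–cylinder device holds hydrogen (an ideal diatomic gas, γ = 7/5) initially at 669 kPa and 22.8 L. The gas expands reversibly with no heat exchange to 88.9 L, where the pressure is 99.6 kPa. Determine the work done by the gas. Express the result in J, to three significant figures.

Adiabatic: W = (P₁V₁ − P₂V₂)/(γ − 1) with γ = 7/5.
P₁V₁ = 15253 J, P₂V₂ = 8854 J.
W = (15253 − 8854) / 0.4 = 15997 J.

W ≈ 16000 J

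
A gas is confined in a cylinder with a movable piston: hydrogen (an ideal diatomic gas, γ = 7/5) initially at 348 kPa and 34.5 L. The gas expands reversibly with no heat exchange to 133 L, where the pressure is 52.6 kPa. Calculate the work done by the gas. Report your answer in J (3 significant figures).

W ≈ 12500 J

Adiabatic: W = (P₁V₁ − P₂V₂)/(γ − 1) with γ = 7/5.
P₁V₁ = 12006 J, P₂V₂ = 6996 J.
W = (12006 − 6996) / 0.4 = 12526 J.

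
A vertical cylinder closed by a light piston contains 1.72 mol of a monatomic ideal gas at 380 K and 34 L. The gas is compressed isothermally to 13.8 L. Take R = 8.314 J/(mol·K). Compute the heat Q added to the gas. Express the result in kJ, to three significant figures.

Isothermal ⇒ ΔU = 0, so Q = W = nRT ln(V₂/V₁).
Q = (1.72)(8.314)(380) ln(13.8/34) = 5434 × -0.9017 = -4900 J.

Q ≈ -4.90 kJ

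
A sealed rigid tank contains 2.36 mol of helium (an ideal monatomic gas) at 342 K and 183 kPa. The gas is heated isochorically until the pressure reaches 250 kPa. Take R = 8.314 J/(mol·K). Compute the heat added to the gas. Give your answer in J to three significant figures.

Q ≈ 3690 J

Constant volume ⇒ W = 0, so Q = ΔU = nCᵥΔT with Cᵥ = 3R/2 = 12.47 J/(mol·K).
At constant V, T₂/T₁ = P₂/P₁ ⇒ ΔT = T₁(P₂/P₁ − 1) = 342·(250/183 − 1) = 125.2 K.
ΔU = (2.36)(12.47)(125.2) = 3685 J.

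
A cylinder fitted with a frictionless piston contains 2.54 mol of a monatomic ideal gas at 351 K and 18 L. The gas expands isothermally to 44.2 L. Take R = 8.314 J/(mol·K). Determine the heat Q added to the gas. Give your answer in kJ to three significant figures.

Q ≈ 6.66 kJ

Isothermal ⇒ ΔU = 0, so Q = W = nRT ln(V₂/V₁).
Q = (2.54)(8.314)(351) ln(44.2/18) = 7412 × 0.8984 = 6659 J.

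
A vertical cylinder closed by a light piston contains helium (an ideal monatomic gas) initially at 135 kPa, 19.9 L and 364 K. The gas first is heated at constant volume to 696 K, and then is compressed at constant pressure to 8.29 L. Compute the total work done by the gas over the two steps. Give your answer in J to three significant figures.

W_total ≈ -3000 J

Step 1 (isochoric): W = 0 (constant volume).
After step 1: P = 258.1 kPa (V unchanged).
Step 2 (isobaric): W = PΔV = (258.1 kPa)(8.29 − 19.9 L) = -2997 J.
W_total = 0 − 2997 = -2997 J.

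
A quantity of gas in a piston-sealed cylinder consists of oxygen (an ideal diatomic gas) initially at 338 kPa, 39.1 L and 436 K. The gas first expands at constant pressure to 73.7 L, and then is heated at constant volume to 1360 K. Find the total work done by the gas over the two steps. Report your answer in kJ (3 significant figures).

Step 1 (isobaric): W = PΔV = (338 kPa)(73.7 − 39.1 L) = 11695 J.
Step 2 (isochoric): W = 0 (constant volume).
W_total = 11695 + 0 = 11695 J.

W_total ≈ 11.7 kJ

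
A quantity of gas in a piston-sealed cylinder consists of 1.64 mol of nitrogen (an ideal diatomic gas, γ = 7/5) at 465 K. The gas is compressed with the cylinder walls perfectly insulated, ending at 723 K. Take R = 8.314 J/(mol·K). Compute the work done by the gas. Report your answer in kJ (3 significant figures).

Adiabatic ⇒ Q = 0, so W_by = −ΔU = nCᵥ(T₁ − T₂).
Cᵥ = 5R/2 = 20.79 J/(mol·K).
W = (1.64)(20.79)(465 − 723) = -8795 J.

W ≈ -8.79 kJ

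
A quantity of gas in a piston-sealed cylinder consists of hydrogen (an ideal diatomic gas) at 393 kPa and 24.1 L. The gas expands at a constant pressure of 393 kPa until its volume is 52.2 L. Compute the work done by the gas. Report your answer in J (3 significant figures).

Isobaric: W = P ΔV.
W = (393 kPa)(52.2 − 24.1 L) = (393)(28.1) = 11043 J.

W ≈ 11000 J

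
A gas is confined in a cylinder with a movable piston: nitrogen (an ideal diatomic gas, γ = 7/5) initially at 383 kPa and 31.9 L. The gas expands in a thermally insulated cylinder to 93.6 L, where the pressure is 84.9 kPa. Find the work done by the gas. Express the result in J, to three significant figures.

W ≈ 10700 J

Adiabatic: W = (P₁V₁ − P₂V₂)/(γ − 1) with γ = 7/5.
P₁V₁ = 12218 J, P₂V₂ = 7947 J.
W = (12218 − 7947) / 0.4 = 10678 J.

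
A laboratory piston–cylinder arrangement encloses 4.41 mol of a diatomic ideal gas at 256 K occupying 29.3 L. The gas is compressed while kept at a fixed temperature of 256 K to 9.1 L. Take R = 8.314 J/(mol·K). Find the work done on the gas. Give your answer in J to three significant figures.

W ≈ 11000 J

Isothermal: W = nRT ln(V₂/V₁).
W = (4.41)(8.314)(256) × ln(9.1/29.3)
  = 9386 × -1.169
W_by_gas = -10975 J; work on gas = −W_by = 10975 J.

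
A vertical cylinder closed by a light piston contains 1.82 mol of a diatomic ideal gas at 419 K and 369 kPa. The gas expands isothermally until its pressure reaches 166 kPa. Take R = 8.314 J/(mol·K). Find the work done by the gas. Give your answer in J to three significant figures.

W ≈ 5060 J

Isothermal process: W = nRT ln(V₂/V₁) = nRT ln(P₁/P₂).
W = (1.82)(8.314)(419) × ln(369/166)
  = 6340 × ln(2.223) = 6340 × 0.7988
W_by_gas = 5065 J.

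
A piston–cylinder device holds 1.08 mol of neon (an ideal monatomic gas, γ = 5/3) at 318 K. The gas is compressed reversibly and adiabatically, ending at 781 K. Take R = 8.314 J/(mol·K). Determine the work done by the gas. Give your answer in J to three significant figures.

Adiabatic ⇒ Q = 0, so W_by = −ΔU = nCᵥ(T₁ − T₂).
Cᵥ = 3R/2 = 12.47 J/(mol·K).
W = (1.08)(12.47)(318 − 781) = -6236 J.

W ≈ -6240 J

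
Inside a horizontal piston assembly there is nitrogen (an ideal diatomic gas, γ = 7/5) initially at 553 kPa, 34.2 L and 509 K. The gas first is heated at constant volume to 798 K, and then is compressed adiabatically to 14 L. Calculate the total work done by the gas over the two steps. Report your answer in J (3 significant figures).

W_total ≈ -31800 J

Step 1 (isochoric): W = 0 (constant volume).
After step 1: P = 867 kPa (V unchanged).
Step 2 (adiabatic): W = (P₁V₁ − P₂V₂)/(γ−1) = (29651 − 42383)/0.4 = -31831 J.
W_total = 0 − 31831 = -31831 J.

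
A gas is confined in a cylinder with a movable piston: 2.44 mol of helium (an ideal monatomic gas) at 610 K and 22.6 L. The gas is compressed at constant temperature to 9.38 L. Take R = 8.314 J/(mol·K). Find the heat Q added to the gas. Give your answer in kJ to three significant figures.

Isothermal ⇒ ΔU = 0, so Q = W = nRT ln(V₂/V₁).
Q = (2.44)(8.314)(610) ln(9.38/22.6) = 12375 × -0.8794 = -10882 J.

Q ≈ -10.9 kJ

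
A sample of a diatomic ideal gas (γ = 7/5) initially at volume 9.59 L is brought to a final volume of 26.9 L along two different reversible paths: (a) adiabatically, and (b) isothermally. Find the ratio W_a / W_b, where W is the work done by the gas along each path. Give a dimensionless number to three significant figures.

Path (a) adiabatic: W = P₁V₁(1 − (V₁/V₂)^(γ−1))/(γ−1) → W_a/(P₁V₁) = 0.8451.
Path (b) isothermal: W = P₁V₁ ln(V₂/V₁) → W_b/(P₁V₁) = 1.031.
W_a / W_b = 0.8451 / 1.031 = 0.8194.

W_a / W_b ≈ 0.819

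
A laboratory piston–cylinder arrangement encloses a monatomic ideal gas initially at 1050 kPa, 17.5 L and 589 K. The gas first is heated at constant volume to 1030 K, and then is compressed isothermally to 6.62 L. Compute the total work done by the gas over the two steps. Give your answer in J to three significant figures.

Step 1 (isochoric): W = 0 (constant volume).
After step 1: P = 1836 kPa (V unchanged).
Step 2 (isothermal): W = P₁V₁ ln(V₂/V₁) = (32133) ln(6.62/17.5) = -31237 J.
W_total = 0 − 31237 = -31237 J.

W_total ≈ -31200 J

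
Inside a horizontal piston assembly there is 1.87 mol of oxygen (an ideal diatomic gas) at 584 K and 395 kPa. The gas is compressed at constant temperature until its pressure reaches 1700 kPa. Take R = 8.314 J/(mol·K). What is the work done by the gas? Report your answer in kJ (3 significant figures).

Isothermal process: W = nRT ln(V₂/V₁) = nRT ln(P₁/P₂).
W = (1.87)(8.314)(584) × ln(395/1700)
  = 9080 × ln(0.2324) = 9080 × -1.459
W_by_gas = -13252 J.

W ≈ -13.3 kJ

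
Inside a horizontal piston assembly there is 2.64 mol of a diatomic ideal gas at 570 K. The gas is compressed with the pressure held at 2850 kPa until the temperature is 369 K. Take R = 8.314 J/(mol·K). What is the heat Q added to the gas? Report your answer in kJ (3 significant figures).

Q ≈ -15.4 kJ

Isobaric: W = nRΔT = (2.64)(8.314)(-201) = -4412 J.
ΔU = nCᵥΔT with Cᵥ = 5R/2: ΔU = (2.64)(20.79)(-201) = -11029 J.
Q = ΔU + W = -11029 − 4412 = -15441 J.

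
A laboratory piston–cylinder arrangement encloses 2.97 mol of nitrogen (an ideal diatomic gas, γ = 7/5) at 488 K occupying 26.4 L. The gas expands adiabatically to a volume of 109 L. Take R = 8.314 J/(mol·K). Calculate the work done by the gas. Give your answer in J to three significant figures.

W ≈ 13000 J

Adiabatic: TV^(γ−1) = const with γ = 7/5.
T₂ = T₁ (V₁/V₂)^(γ−1) = 488 × (26.4/109)^0.4 = 488 × 0.5671 = 276.8 K.
W_by = nCᵥ(T₁ − T₂) = (2.97)(20.79)(488 − 276.8) = 13041 J.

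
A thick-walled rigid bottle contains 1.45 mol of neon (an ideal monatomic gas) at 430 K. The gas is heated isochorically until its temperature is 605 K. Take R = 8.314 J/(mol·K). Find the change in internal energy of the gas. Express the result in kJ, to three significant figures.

ΔU ≈ 3.16 kJ

Constant volume ⇒ W = 0, so Q = ΔU = nCᵥΔT with Cᵥ = 3R/2 = 12.47 J/(mol·K).
ΔU = (1.45)(12.47)(605 − 430) = 3165 J.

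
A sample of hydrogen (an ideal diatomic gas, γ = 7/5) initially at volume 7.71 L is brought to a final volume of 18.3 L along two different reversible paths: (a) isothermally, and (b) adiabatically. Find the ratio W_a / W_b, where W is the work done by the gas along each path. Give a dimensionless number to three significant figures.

Path (a) isothermal: W = P₁V₁ ln(V₂/V₁) → W_a/(P₁V₁) = 0.8644.
Path (b) adiabatic: W = P₁V₁(1 − (V₁/V₂)^(γ−1))/(γ−1) → W_b/(P₁V₁) = 0.7308.
W_a / W_b = 0.8644 / 0.7308 = 1.183.

W_a / W_b ≈ 1.18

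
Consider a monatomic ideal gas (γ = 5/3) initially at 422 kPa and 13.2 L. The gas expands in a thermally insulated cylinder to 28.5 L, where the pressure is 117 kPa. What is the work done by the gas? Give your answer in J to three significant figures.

Adiabatic: W = (P₁V₁ − P₂V₂)/(γ − 1) with γ = 5/3.
P₁V₁ = 5570 J, P₂V₂ = 3334 J.
W = (5570 − 3334) / 0.6667 = 3354 J.

W ≈ 3350 J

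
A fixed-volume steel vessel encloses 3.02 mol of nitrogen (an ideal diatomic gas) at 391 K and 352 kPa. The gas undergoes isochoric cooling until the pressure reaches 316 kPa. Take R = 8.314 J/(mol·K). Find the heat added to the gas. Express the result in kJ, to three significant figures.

Constant volume ⇒ W = 0, so Q = ΔU = nCᵥΔT with Cᵥ = 5R/2 = 20.79 J/(mol·K).
At constant V, T₂/T₁ = P₂/P₁ ⇒ ΔT = T₁(P₂/P₁ − 1) = 391·(316/352 − 1) = -39.99 K.
ΔU = (3.02)(20.79)(-39.99) = -2510 J.

Q ≈ -2.51 kJ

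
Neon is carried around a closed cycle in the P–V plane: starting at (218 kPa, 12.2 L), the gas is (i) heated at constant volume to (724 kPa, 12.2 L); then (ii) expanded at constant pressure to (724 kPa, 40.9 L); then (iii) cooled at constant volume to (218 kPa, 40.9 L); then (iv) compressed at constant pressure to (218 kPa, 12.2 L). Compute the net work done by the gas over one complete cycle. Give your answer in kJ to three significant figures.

W_net ≈ 14.5 kJ

Constant-volume legs do no work.
W(ii) = (724)(40.9 − 12.2) = 20779 J; W(iv) = (218)(12.2 − 40.9) = -6257 J.
W_net = 20779 − 6257 = 14522 J (the clockwise enclosed area).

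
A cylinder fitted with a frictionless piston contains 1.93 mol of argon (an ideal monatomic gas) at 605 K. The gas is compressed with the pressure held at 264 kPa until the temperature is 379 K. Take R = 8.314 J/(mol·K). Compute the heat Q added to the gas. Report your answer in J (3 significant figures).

Isobaric: W = nRΔT = (1.93)(8.314)(-226) = -3626 J.
ΔU = nCᵥΔT with Cᵥ = 3R/2: ΔU = (1.93)(12.47)(-226) = -5440 J.
Q = ΔU + W = -5440 − 3626 = -9066 J.

Q ≈ -9070 J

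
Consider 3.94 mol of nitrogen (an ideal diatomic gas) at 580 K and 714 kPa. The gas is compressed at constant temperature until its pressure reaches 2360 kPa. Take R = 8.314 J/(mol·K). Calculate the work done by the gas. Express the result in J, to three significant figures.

W ≈ -22700 J

Isothermal process: W = nRT ln(V₂/V₁) = nRT ln(P₁/P₂).
W = (3.94)(8.314)(580) × ln(714/2360)
  = 18999 × ln(0.3025) = 18999 × -1.196
W_by_gas = -22714 J.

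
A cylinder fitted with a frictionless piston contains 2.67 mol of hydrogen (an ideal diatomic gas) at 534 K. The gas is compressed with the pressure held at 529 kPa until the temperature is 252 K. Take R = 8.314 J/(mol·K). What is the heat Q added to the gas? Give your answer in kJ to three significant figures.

Isobaric: W = nRΔT = (2.67)(8.314)(-282) = -6260 J.
ΔU = nCᵥΔT with Cᵥ = 5R/2: ΔU = (2.67)(20.79)(-282) = -15650 J.
Q = ΔU + W = -15650 − 6260 = -21910 J.

Q ≈ -21.9 kJ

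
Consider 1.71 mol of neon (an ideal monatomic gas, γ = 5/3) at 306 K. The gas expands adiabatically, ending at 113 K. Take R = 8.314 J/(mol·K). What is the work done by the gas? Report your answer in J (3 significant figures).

Adiabatic ⇒ Q = 0, so W_by = −ΔU = nCᵥ(T₁ − T₂).
Cᵥ = 3R/2 = 12.47 J/(mol·K).
W = (1.71)(12.47)(306 − 113) = 4116 J.

W ≈ 4120 J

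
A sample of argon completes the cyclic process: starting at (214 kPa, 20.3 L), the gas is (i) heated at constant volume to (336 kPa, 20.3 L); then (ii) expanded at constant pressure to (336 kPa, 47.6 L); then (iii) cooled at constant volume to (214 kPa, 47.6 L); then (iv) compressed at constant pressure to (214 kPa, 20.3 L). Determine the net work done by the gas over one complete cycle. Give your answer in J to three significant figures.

Constant-volume legs do no work.
W(ii) = (336)(47.6 − 20.3) = 9173 J; W(iv) = (214)(20.3 − 47.6) = -5842 J.
W_net = 9173 − 5842 = 3331 J (the clockwise enclosed area).

W_net ≈ 3330 J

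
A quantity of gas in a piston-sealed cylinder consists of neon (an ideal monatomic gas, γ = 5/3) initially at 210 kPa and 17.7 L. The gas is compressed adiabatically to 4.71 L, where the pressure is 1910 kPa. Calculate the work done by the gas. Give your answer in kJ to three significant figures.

Adiabatic: W = (P₁V₁ − P₂V₂)/(γ − 1) with γ = 5/3.
P₁V₁ = 3717 J, P₂V₂ = 8996 J.
W = (3717 − 8996) / 0.6667 = -7919 J.

W ≈ -7.92 kJ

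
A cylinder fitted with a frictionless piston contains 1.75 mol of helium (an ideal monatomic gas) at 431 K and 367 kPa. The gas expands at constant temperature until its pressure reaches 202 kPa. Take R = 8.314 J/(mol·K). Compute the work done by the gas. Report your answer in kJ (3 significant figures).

Isothermal process: W = nRT ln(V₂/V₁) = nRT ln(P₁/P₂).
W = (1.75)(8.314)(431) × ln(367/202)
  = 6271 × ln(1.817) = 6271 × 0.5971
W_by_gas = 3744 J.

W ≈ 3.74 kJ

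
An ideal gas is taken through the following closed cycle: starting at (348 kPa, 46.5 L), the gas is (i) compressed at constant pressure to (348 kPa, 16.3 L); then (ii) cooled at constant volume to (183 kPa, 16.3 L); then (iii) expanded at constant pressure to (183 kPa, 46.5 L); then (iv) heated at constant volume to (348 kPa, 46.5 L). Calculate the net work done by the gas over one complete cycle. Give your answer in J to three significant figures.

W_net ≈ -4980 J

Constant-volume legs do no work.
W(i) = (348)(16.3 − 46.5) = -10510 J; W(iii) = (183)(46.5 − 16.3) = 5527 J.
W_net = -10510 + 5527 = -4983 J (the counter-clockwise enclosed area).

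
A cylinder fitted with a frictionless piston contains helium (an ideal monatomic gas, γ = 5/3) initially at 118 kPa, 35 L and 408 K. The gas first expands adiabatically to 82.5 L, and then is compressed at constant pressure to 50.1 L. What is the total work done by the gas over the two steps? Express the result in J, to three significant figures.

Step 1 (adiabatic): W = (P₁V₁ − P₂V₂)/(γ−1) = (4130 − 2332)/0.667 = 2697 J.
After step 1: P = 28.26 kPa, V = 82.5 L, T = 230.4 K.
Step 2 (isobaric): W = PΔV = (28.26 kPa)(50.1 − 82.5 L) = -915.8 J.
W_total = 2697 − 915.8 = 1782 J.

W_total ≈ 1780 J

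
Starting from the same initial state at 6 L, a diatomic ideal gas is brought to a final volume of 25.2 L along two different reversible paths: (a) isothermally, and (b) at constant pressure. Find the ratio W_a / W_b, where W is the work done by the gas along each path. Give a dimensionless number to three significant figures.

W_a / W_b ≈ 0.448

Path (a) isothermal: W = P₁V₁ ln(V₂/V₁) → W_a/(P₁V₁) = 1.435.
Path (b) isobaric: W = P₁(V₂ − V₁) → W_b/(P₁V₁) = 3.2.
W_a / W_b = 1.435 / 3.2 = 0.4485.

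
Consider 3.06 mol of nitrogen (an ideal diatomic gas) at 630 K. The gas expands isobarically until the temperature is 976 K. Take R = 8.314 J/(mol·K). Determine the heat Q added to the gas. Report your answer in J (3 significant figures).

Q ≈ 30800 J

Isobaric: W = nRΔT = (3.06)(8.314)(346) = 8803 J.
ΔU = nCᵥΔT with Cᵥ = 5R/2: ΔU = (3.06)(20.79)(346) = 22006 J.
Q = ΔU + W = 22006 + 8803 = 30809 J.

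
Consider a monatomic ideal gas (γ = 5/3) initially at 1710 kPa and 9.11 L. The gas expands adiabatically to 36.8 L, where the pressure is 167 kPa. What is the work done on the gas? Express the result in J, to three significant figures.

W ≈ -14100 J

Adiabatic: W = (P₁V₁ − P₂V₂)/(γ − 1) with γ = 5/3.
P₁V₁ = 15578 J, P₂V₂ = 6146 J.
W = (15578 − 6146) / 0.6667 = 14149 J.
Work on gas = −W_by = -14149 J.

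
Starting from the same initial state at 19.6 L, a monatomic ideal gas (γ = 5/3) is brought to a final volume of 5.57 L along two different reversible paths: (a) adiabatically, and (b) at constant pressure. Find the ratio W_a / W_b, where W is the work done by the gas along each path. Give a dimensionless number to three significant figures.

Path (a) adiabatic: W = P₁V₁(1 − (V₁/V₂)^(γ−1))/(γ−1) → W_a/(P₁V₁) = -1.97.
Path (b) isobaric: W = P₁(V₂ − V₁) → W_b/(P₁V₁) = -0.7158.
W_a / W_b = -1.97 / -0.7158 = 2.752.

W_a / W_b ≈ 2.75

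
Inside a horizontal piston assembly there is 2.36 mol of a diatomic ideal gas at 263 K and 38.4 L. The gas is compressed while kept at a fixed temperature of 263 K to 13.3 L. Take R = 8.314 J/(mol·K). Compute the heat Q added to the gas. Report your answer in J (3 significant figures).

Isothermal ⇒ ΔU = 0, so Q = W = nRT ln(V₂/V₁).
Q = (2.36)(8.314)(263) ln(13.3/38.4) = 5160 × -1.06 = -5471 J.

Q ≈ -5470 J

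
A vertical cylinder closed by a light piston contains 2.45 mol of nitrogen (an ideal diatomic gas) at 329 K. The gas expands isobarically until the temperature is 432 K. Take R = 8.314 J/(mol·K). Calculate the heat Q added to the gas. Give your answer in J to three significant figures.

Q ≈ 7340 J

Isobaric: W = nRΔT = (2.45)(8.314)(103) = 2098 J.
ΔU = nCᵥΔT with Cᵥ = 5R/2: ΔU = (2.45)(20.79)(103) = 5245 J.
Q = ΔU + W = 5245 + 2098 = 7343 J.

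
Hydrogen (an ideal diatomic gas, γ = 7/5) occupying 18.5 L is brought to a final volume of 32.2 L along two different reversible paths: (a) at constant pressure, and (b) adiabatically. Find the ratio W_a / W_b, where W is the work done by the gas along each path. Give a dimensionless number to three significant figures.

W_a / W_b ≈ 1.49

Path (a) isobaric: W = P₁(V₂ − V₁) → W_a/(P₁V₁) = 0.7405.
Path (b) adiabatic: W = P₁V₁(1 − (V₁/V₂)^(γ−1))/(γ−1) → W_b/(P₁V₁) = 0.4971.
W_a / W_b = 0.7405 / 0.4971 = 1.49.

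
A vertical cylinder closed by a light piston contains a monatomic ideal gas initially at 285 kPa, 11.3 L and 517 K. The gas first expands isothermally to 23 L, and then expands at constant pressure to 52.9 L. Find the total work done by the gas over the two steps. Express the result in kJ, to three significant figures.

W_total ≈ 6.48 kJ

Step 1 (isothermal): W = P₁V₁ ln(V₂/V₁) = (3220) ln(23/11.3) = 2289 J.
After step 1: P = 140 kPa, V = 23 L, T = 517 K.
Step 2 (isobaric): W = PΔV = (140 kPa)(52.9 − 23 L) = 4187 J.
W_total = 2289 + 4187 = 6475 J.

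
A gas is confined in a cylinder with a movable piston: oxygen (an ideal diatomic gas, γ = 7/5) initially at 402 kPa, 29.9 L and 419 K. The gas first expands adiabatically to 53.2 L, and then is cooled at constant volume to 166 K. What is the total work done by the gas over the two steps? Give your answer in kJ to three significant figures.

Step 1 (adiabatic): W = (P₁V₁ − P₂V₂)/(γ−1) = (12020 − 9546)/0.4 = 6186 J.
Step 2 (isochoric): W = 0 (constant volume).
W_total = 6186 + 0 = 6186 J.

W_total ≈ 6.19 kJ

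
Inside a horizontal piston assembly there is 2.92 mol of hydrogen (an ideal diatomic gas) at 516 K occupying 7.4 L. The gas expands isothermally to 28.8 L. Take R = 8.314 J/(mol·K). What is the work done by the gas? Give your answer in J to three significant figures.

Isothermal: W = nRT ln(V₂/V₁).
W = (2.92)(8.314)(516) × ln(28.8/7.4)
  = 12527 × 1.359
W_by_gas = 17023 J.

W ≈ 17000 J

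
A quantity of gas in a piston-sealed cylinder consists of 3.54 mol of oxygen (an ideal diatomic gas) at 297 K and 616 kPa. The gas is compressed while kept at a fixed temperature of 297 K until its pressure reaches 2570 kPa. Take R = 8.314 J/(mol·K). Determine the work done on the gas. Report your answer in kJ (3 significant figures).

W ≈ 12.5 kJ

Isothermal process: W = nRT ln(V₂/V₁) = nRT ln(P₁/P₂).
W = (3.54)(8.314)(297) × ln(616/2570)
  = 8741 × ln(0.2397) = 8741 × -1.428
W_by_gas = -12486 J; work on gas = −W_by = 12486 J.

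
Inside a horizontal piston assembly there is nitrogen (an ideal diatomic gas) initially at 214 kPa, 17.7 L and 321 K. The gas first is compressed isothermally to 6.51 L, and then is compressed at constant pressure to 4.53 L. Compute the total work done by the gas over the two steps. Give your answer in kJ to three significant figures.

W_total ≈ -4.94 kJ

Step 1 (isothermal): W = P₁V₁ ln(V₂/V₁) = (3788) ln(6.51/17.7) = -3789 J.
After step 1: P = 581.8 kPa, V = 6.51 L, T = 321 K.
Step 2 (isobaric): W = PΔV = (581.8 kPa)(4.53 − 6.51 L) = -1152 J.
W_total = -3789 − 1152 = -4941 J.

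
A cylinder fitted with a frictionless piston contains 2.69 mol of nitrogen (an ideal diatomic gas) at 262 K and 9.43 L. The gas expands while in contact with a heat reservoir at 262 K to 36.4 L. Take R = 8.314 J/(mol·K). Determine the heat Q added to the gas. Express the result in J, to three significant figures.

Q ≈ 7910 J

Isothermal ⇒ ΔU = 0, so Q = W = nRT ln(V₂/V₁).
Q = (2.69)(8.314)(262) ln(36.4/9.43) = 5860 × 1.351 = 7914 J.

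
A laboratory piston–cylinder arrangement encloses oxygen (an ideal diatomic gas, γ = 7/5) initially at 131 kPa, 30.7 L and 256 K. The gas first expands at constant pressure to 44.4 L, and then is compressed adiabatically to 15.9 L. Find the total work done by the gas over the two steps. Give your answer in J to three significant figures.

Step 1 (isobaric): W = PΔV = (131 kPa)(44.4 − 30.7 L) = 1795 J.
After step 1: P = 131 kPa, V = 44.4 L, T = 370.2 K.
Step 2 (adiabatic): W = (P₁V₁ − P₂V₂)/(γ−1) = (5816 − 8771)/0.4 = -7386 J.
W_total = 1795 − 7386 = -5592 J.

W_total ≈ -5590 J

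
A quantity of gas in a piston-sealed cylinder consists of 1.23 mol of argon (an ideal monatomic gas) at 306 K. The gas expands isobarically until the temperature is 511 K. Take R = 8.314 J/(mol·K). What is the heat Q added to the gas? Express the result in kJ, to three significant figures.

Isobaric: W = nRΔT = (1.23)(8.314)(205) = 2096 J.
ΔU = nCᵥΔT with Cᵥ = 3R/2: ΔU = (1.23)(12.47)(205) = 3145 J.
Q = ΔU + W = 3145 + 2096 = 5241 J.

Q ≈ 5.24 kJ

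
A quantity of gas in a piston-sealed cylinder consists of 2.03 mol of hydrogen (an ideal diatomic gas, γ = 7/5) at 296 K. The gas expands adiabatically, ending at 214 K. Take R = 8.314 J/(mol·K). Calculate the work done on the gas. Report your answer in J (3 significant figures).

Adiabatic ⇒ Q = 0, so W_by = −ΔU = nCᵥ(T₁ − T₂).
Cᵥ = 5R/2 = 20.79 J/(mol·K).
W = (2.03)(20.79)(296 − 214) = 3460 J.
Work on gas = −W_by = -3460 J.

W ≈ -3460 J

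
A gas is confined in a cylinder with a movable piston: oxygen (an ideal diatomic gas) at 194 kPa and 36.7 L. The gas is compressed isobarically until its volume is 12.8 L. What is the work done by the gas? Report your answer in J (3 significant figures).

Isobaric: W = P ΔV.
W = (194 kPa)(12.8 − 36.7 L) = (194)(-23.9) = -4637 J.

W ≈ -4640 J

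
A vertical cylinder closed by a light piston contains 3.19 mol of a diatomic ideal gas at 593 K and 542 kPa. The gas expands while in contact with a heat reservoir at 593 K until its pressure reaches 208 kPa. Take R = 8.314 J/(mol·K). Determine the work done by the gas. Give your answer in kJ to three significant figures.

W ≈ 15.1 kJ

Isothermal process: W = nRT ln(V₂/V₁) = nRT ln(P₁/P₂).
W = (3.19)(8.314)(593) × ln(542/208)
  = 15727 × ln(2.606) = 15727 × 0.9577
W_by_gas = 15063 J.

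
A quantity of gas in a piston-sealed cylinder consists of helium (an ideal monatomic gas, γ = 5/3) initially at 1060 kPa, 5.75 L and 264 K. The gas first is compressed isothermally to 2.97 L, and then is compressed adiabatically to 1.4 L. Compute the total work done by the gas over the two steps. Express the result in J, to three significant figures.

Step 1 (isothermal): W = P₁V₁ ln(V₂/V₁) = (6095) ln(2.97/5.75) = -4027 J.
After step 1: P = 2052 kPa, V = 2.97 L, T = 264 K.
Step 2 (adiabatic): W = (P₁V₁ − P₂V₂)/(γ−1) = (6095 − 10063)/0.667 = -5952 J.
W_total = -4027 − 5952 = -9979 J.

W_total ≈ -9980 J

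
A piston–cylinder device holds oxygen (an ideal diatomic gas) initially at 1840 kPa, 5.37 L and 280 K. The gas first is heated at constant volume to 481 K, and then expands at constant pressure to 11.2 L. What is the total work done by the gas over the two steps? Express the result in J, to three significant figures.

Step 1 (isochoric): W = 0 (constant volume).
After step 1: P = 3161 kPa (V unchanged).
Step 2 (isobaric): W = PΔV = (3161 kPa)(11.2 − 5.37 L) = 18428 J.
W_total = 0 + 18428 = 18428 J.

W_total ≈ 18400 J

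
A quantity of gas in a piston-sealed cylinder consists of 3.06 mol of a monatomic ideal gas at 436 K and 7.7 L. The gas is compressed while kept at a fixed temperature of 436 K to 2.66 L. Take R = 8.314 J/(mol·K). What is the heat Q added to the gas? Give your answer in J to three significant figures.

Isothermal ⇒ ΔU = 0, so Q = W = nRT ln(V₂/V₁).
Q = (3.06)(8.314)(436) ln(2.66/7.7) = 11092 × -1.063 = -11790 J.

Q ≈ -11800 J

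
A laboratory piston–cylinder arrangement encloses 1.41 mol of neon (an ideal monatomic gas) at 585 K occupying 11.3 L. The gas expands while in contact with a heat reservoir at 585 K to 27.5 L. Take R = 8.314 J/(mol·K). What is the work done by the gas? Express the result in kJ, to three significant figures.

Isothermal: W = nRT ln(V₂/V₁).
W = (1.41)(8.314)(585) × ln(27.5/11.3)
  = 6858 × 0.8894
W_by_gas = 6099 J.

W ≈ 6.10 kJ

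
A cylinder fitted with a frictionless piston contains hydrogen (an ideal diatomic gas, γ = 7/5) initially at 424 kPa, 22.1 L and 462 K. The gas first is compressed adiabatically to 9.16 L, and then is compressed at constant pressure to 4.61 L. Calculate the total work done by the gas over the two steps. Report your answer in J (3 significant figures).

W_total ≈ -16500 J

Step 1 (adiabatic): W = (P₁V₁ − P₂V₂)/(γ−1) = (9370 − 13328)/0.4 = -9893 J.
After step 1: P = 1455 kPa, V = 9.16 L, T = 657.1 K.
Step 2 (isobaric): W = PΔV = (1455 kPa)(4.61 − 9.16 L) = -6620 J.
W_total = -9893 − 6620 = -16514 J.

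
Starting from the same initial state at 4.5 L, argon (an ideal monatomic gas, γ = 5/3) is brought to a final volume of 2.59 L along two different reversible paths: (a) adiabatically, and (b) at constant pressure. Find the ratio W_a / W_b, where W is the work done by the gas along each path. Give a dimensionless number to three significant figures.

W_a / W_b ≈ 1.57

Path (a) adiabatic: W = P₁V₁(1 − (V₁/V₂)^(γ−1))/(γ−1) → W_a/(P₁V₁) = -0.6679.
Path (b) isobaric: W = P₁(V₂ − V₁) → W_b/(P₁V₁) = -0.4244.
W_a / W_b = -0.6679 / -0.4244 = 1.574.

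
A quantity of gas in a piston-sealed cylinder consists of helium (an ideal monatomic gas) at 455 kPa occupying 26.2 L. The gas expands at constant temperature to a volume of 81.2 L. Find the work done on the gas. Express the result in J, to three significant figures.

W ≈ -13500 J

Isothermal: W = nRT ln(V₂/V₁) = P₁V₁ ln(V₂/V₁).
P₁V₁ = (455 kPa)(26.2 L) = 11921 J.
W = 11921 × ln(81.2/26.2) = 11921 × 1.131
W_by_gas = 13485 J; work on gas = −W_by = -13485 J.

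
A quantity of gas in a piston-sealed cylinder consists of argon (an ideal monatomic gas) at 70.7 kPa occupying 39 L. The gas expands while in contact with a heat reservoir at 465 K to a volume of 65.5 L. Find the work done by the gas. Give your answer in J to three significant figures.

Isothermal: W = nRT ln(V₂/V₁) = P₁V₁ ln(V₂/V₁).
P₁V₁ = (70.7 kPa)(39 L) = 2757 J.
W = 2757 × ln(65.5/39) = 2757 × 0.5185
W_by_gas = 1430 J.

W ≈ 1430 J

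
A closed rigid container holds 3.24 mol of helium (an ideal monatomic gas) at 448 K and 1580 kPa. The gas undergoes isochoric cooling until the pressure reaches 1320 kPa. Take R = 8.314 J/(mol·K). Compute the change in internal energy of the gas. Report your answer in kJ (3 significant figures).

Constant volume ⇒ W = 0, so Q = ΔU = nCᵥΔT with Cᵥ = 3R/2 = 12.47 J/(mol·K).
At constant V, T₂/T₁ = P₂/P₁ ⇒ ΔT = T₁(P₂/P₁ − 1) = 448·(1320/1580 − 1) = -73.72 K.
ΔU = (3.24)(12.47)(-73.72) = -2979 J.

ΔU ≈ -2.98 kJ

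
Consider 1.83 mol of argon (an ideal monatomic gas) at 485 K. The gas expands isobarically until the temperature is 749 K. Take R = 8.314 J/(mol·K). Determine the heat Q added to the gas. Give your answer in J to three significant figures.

Isobaric: W = nRΔT = (1.83)(8.314)(264) = 4017 J.
ΔU = nCᵥΔT with Cᵥ = 3R/2: ΔU = (1.83)(12.47)(264) = 6025 J.
Q = ΔU + W = 6025 + 4017 = 10042 J.

Q ≈ 10000 J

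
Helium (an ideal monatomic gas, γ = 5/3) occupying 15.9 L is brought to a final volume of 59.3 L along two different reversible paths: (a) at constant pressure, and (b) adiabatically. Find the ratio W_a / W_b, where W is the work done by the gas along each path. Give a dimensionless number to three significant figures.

W_a / W_b ≈ 3.11

Path (a) isobaric: W = P₁(V₂ − V₁) → W_a/(P₁V₁) = 2.73.
Path (b) adiabatic: W = P₁V₁(1 − (V₁/V₂)^(γ−1))/(γ−1) → W_b/(P₁V₁) = 0.8763.
W_a / W_b = 2.73 / 0.8763 = 3.115.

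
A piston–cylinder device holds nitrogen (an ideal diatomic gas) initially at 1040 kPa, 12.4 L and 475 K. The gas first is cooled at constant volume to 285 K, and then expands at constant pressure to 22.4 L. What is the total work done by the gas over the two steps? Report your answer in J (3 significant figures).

W_total ≈ 6240 J

Step 1 (isochoric): W = 0 (constant volume).
After step 1: P = 624 kPa (V unchanged).
Step 2 (isobaric): W = PΔV = (624 kPa)(22.4 − 12.4 L) = 6240 J.
W_total = 0 + 6240 = 6240 J.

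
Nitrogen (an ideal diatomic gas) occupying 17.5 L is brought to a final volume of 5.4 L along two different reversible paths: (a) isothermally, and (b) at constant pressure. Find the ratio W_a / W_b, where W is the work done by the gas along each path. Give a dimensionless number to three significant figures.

W_a / W_b ≈ 1.70

Path (a) isothermal: W = P₁V₁ ln(V₂/V₁) → W_a/(P₁V₁) = -1.176.
Path (b) isobaric: W = P₁(V₂ − V₁) → W_b/(P₁V₁) = -0.6914.
W_a / W_b = -1.176 / -0.6914 = 1.701.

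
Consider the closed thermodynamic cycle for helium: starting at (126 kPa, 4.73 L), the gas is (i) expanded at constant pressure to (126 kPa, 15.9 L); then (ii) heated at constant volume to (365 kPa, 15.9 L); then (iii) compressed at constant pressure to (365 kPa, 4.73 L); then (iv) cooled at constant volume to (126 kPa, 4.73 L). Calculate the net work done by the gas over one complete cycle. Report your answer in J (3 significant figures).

Constant-volume legs do no work.
W(i) = (126)(15.9 − 4.73) = 1407 J; W(iii) = (365)(4.73 − 15.9) = -4077 J.
W_net = 1407 − 4077 = -2670 J (the counter-clockwise enclosed area).

W_net ≈ -2670 J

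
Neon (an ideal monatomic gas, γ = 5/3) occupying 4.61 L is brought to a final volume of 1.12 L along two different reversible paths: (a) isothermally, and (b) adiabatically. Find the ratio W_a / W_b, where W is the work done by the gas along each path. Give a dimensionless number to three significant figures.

Path (a) isothermal: W = P₁V₁ ln(V₂/V₁) → W_a/(P₁V₁) = -1.415.
Path (b) adiabatic: W = P₁V₁(1 − (V₁/V₂)^(γ−1))/(γ−1) → W_b/(P₁V₁) = -2.353.
W_a / W_b = -1.415 / -2.353 = 0.6014.

W_a / W_b ≈ 0.601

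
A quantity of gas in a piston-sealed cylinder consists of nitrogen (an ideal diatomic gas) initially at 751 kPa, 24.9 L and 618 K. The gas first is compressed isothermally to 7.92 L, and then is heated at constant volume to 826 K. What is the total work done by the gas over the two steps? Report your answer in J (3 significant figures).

Step 1 (isothermal): W = P₁V₁ ln(V₂/V₁) = (18700) ln(7.92/24.9) = -21420 J.
Step 2 (isochoric): W = 0 (constant volume).
W_total = -21420 + 0 = -21420 J.

W_total ≈ -21400 J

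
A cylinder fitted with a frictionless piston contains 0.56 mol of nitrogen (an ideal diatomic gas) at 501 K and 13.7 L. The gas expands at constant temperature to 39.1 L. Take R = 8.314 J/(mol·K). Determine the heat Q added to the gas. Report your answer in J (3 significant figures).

Isothermal ⇒ ΔU = 0, so Q = W = nRT ln(V₂/V₁).
Q = (0.56)(8.314)(501) ln(39.1/13.7) = 2333 × 1.049 = 2446 J.

Q ≈ 2450 J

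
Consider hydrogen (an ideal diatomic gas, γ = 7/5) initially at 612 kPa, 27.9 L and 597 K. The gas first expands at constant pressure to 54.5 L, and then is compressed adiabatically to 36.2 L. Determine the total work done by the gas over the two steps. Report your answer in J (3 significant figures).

Step 1 (isobaric): W = PΔV = (612 kPa)(54.5 − 27.9 L) = 16279 J.
After step 1: P = 612 kPa, V = 54.5 L, T = 1166 K.
Step 2 (adiabatic): W = (P₁V₁ − P₂V₂)/(γ−1) = (33354 − 39285)/0.4 = -14827 J.
W_total = 16279 − 14827 = 1453 J.

W_total ≈ 1450 J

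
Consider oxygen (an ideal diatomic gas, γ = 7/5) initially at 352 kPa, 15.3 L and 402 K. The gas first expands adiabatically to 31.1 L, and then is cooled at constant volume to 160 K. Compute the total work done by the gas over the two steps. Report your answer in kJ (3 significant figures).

Step 1 (adiabatic): W = (P₁V₁ − P₂V₂)/(γ−1) = (5386 − 4055)/0.4 = 3326 J.
Step 2 (isochoric): W = 0 (constant volume).
W_total = 3326 + 0 = 3326 J.

W_total ≈ 3.33 kJ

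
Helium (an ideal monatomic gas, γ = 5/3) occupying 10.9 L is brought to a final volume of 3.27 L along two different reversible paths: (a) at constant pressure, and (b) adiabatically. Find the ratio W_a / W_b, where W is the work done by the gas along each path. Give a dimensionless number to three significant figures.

Path (a) isobaric: W = P₁(V₂ − V₁) → W_a/(P₁V₁) = -0.7.
Path (b) adiabatic: W = P₁V₁(1 − (V₁/V₂)^(γ−1))/(γ−1) → W_b/(P₁V₁) = -1.847.
W_a / W_b = -0.7 / -1.847 = 0.379.

W_a / W_b ≈ 0.379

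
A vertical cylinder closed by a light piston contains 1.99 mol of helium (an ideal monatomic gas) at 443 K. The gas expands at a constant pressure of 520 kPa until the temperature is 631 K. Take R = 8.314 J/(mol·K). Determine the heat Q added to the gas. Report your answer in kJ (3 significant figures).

Isobaric: W = nRΔT = (1.99)(8.314)(188) = 3110 J.
ΔU = nCᵥΔT with Cᵥ = 3R/2: ΔU = (1.99)(12.47)(188) = 4666 J.
Q = ΔU + W = 4666 + 3110 = 7776 J.

Q ≈ 7.78 kJ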